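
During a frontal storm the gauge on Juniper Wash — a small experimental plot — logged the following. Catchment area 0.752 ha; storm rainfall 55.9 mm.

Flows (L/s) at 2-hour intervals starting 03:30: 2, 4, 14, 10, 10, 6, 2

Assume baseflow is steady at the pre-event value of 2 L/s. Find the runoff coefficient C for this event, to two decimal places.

ΣQ_DR = 34.00 L/s; V = ΣQ_DR·Δt = 2.448 × 10^5 L.
Runoff depth d = V / A = 32.55 mm.
C = d / P = 32.55 / 55.9 = 0.58.

C ≈ 0.58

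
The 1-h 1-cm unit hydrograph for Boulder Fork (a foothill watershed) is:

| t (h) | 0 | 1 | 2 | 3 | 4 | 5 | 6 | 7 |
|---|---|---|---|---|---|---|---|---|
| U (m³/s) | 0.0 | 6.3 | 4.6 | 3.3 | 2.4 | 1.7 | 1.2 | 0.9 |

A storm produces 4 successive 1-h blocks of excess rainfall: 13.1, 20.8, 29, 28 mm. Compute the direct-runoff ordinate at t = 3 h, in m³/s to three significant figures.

By discrete convolution, Q_j = Σ (P_i / 10 mm) · U_{j−i}.
At t = 3 h (j=3): Q = (13.1/10)·3.3 + (20.8/10)·4.6 + (29/10)·6.3 + (28/10)·0.0 = 32.2 m³/s.

Q ≈ 32.2 m³/s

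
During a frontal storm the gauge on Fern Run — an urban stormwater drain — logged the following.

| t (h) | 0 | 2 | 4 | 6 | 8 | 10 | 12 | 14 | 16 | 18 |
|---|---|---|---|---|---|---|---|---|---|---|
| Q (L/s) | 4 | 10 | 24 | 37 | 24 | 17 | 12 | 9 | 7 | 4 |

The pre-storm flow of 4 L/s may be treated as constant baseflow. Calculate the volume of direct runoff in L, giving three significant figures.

Direct-runoff ordinates (Q − Q_b): 0.0, 6.0, 20.0, 33.0, 20.0, 13.0, 8.0, 5.0, 3.0, 0.0 L/s.
ΣQ_DR = 108.0 L/s.
With Δt = 2 h = 7200 s, V = ΣQ_DR · Δt = 108.0 × 7200 = 7.78 × 10^5 L.

V ≈ 7.78 × 10^5 L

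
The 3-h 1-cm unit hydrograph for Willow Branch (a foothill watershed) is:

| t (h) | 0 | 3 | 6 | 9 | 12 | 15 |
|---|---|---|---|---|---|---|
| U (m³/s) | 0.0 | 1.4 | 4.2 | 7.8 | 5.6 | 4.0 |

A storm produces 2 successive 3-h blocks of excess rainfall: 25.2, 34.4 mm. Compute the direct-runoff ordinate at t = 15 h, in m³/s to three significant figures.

By discrete convolution, Q_j = Σ (P_i / 10 mm) · U_{j−i}.
At t = 15 h (j=5): Q = (25.2/10)·4.0 + (34.4/10)·5.6 = 29.3 m³/s.

Q ≈ 29.3 m³/s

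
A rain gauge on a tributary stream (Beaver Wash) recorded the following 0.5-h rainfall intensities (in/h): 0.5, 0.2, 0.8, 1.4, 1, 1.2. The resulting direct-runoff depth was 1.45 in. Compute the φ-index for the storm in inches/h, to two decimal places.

φ ≈ 0.40 in/h

Only the 5 blocks with intensity above φ contribute runoff: 0.5, 0.8, 1.4, 1, 1.2 in/h.
Σ(I−φ)·Δt = d  ⇒  (0.5+0.8+1.4+1+1.2 − 5φ)·0.5 = 1.45
φ = (4.900 − 1.45/0.5) / 5 = 0.40 in/h.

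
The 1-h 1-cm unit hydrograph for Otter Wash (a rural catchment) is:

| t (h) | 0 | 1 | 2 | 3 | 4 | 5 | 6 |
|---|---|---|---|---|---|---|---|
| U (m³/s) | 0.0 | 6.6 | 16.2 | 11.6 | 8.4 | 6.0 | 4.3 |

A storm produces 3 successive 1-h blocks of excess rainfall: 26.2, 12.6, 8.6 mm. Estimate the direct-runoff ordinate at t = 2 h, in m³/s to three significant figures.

By discrete convolution, Q_j = Σ (P_i / 10 mm) · U_{j−i}.
At t = 2 h (j=2): Q = (26.2/10)·16.2 + (12.6/10)·6.6 + (8.6/10)·0.0 = 50.8 m³/s.

Q ≈ 50.8 m³/s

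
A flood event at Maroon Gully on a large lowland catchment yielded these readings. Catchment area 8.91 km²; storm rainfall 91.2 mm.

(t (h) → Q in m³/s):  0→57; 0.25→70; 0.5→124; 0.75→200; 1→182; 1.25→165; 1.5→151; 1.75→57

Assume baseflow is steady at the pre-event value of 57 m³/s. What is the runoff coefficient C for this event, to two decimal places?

ΣQ_DR = 550.0 m³/s; V = ΣQ_DR·Δt = 4.950 × 10^5 m³.
Runoff depth d = V / A = 55.56 mm.
C = d / P = 55.56 / 91.2 = 0.61.

C ≈ 0.61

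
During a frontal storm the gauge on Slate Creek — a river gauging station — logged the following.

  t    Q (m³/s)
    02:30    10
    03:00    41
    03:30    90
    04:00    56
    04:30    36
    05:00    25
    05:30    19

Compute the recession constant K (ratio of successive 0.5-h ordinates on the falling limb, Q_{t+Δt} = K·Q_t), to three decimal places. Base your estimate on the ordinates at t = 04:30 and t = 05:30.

Using the recession-limb readings at t = 04:30 and t = 05:30: Q falls from 36 to 19 m³/s over 2 intervals.
K = (Q₂/Q₁)^(1/2) = (19/36)^(1/2) = 0.726.

K ≈ 0.726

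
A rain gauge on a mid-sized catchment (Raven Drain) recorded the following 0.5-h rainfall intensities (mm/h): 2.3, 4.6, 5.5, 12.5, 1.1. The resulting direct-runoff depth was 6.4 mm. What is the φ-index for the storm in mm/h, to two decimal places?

Only the 3 blocks with intensity above φ contribute runoff: 4.6, 5.5, 12.5 mm/h.
Σ(I−φ)·Δt = d  ⇒  (4.6+5.5+12.5 − 3φ)·0.5 = 6.4
φ = (22.60 − 6.4/0.5) / 3 = 3.27 mm/h.

φ ≈ 3.27 mm/h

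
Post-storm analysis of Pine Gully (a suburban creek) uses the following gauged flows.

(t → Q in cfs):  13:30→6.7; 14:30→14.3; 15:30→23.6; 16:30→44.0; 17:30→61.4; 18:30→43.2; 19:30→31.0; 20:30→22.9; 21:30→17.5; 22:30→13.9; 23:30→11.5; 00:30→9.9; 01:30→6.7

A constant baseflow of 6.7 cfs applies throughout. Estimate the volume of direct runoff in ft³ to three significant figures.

Direct-runoff ordinates (Q − Q_b): 0.0, 7.6, 16.9, 37.3, 54.7, 36.5, 24.3, 16.2, 10.8, 7.2, 4.8, 3.2, 0.0 cfs.
ΣQ_DR = 219.5 cfs.
With Δt = 1 h = 3600 s, V = ΣQ_DR · Δt = 219.5 × 3600 = 7.90 × 10^5 ft³.

V ≈ 7.90 × 10^5 ft³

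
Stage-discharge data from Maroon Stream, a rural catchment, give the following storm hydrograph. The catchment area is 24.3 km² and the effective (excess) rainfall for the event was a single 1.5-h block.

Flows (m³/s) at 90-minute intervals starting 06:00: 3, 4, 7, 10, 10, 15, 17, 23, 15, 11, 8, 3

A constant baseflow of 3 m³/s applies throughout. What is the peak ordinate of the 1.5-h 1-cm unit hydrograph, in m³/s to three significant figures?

Direct runoff: 0.0, 1.0, 4.0, 7.0, 7.0, 12.0, 14.0, 20.0, 12.0, 8.0, 5.0, 0.0 m³/s; ΣQ_DR = 90.00 m³/s, peak = 20.0 m³/s.
Runoff depth d = ΣQ_DR·Δt / A = 90.00 × 5400 / (24.3 km²) = 20.00 mm.
The 1-cm UH is the DRH scaled by (10 mm)/d, so U_p = 20.0 × 10/20.00 = 10.0 m³/s.

U_p ≈ 10.0 m³/s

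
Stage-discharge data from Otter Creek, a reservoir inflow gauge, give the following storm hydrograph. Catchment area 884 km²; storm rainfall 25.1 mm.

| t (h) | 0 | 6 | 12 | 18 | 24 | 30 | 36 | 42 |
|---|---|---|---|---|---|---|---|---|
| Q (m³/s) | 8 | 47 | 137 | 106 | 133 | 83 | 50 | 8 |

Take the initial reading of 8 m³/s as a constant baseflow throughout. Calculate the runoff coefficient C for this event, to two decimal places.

C ≈ 0.49

ΣQ_DR = 508.0 m³/s; V = ΣQ_DR·Δt = 1.097 × 10^7 m³.
Runoff depth d = V / A = 12.41 mm.
C = d / P = 12.41 / 25.1 = 0.49.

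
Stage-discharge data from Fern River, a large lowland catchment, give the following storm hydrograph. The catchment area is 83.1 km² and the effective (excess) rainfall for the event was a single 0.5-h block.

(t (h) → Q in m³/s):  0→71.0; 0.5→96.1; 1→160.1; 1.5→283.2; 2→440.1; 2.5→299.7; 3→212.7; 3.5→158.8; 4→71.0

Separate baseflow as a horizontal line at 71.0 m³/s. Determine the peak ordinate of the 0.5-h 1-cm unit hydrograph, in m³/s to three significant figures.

Direct runoff: 0.0, 25.1, 89.1, 212.2, 369.1, 228.7, 141.7, 87.8, 0.0 m³/s; ΣQ_DR = 1154 m³/s, peak = 369.1 m³/s.
Runoff depth d = ΣQ_DR·Δt / A = 1154 × 1800 / (83.1 km²) = 24.99 mm.
The 1-cm UH is the DRH scaled by (10 mm)/d, so U_p = 369.1 × 10/24.99 = 148 m³/s.

U_p ≈ 148 m³/s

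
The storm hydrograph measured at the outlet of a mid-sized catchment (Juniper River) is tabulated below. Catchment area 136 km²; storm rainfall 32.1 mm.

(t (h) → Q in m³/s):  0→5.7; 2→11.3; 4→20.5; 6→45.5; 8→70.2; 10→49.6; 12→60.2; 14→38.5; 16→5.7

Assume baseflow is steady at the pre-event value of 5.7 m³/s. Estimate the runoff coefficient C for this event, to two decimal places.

C ≈ 0.42

ΣQ_DR = 255.9 m³/s; V = ΣQ_DR·Δt = 1.842 × 10^6 m³.
Runoff depth d = V / A = 13.55 mm.
C = d / P = 13.55 / 32.1 = 0.42.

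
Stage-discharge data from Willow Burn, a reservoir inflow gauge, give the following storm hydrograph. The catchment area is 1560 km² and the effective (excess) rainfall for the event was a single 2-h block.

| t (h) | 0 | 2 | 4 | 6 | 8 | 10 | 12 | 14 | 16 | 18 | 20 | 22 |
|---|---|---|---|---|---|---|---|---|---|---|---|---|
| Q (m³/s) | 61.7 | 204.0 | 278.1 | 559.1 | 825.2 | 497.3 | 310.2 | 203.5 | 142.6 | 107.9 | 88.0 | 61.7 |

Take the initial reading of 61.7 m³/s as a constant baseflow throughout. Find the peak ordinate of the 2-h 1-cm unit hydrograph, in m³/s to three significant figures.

Direct runoff: 0.0, 142.3, 216.4, 497.4, 763.5, 435.6, 248.5, 141.8, 80.9, 46.2, 26.3, 0.0 m³/s; ΣQ_DR = 2599 m³/s, peak = 763.5 m³/s.
Runoff depth d = ΣQ_DR·Δt / A = 2599 × 7200 / (1560 km²) = 11.99 mm.
The 1-cm UH is the DRH scaled by (10 mm)/d, so U_p = 763.5 × 10/11.99 = 637 m³/s.

U_p ≈ 637 m³/s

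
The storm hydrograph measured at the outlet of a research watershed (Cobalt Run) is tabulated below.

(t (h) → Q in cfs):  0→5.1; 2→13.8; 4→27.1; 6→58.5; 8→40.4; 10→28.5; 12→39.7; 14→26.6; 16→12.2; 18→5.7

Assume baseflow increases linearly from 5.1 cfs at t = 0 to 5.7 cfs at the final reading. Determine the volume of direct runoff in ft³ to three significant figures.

Direct-runoff ordinates (Q − Q_b): 0.00, 8.63, 21.87, 53.20, 35.03, 23.07, 34.20, 21.03, 6.57, 0.00 cfs.
ΣQ_DR = 203.6 cfs.
With Δt = 2 h = 7200 s, V = ΣQ_DR · Δt = 203.6 × 7200 = 1.47 × 10^6 ft³.

V ≈ 1.47 × 10^6 ft³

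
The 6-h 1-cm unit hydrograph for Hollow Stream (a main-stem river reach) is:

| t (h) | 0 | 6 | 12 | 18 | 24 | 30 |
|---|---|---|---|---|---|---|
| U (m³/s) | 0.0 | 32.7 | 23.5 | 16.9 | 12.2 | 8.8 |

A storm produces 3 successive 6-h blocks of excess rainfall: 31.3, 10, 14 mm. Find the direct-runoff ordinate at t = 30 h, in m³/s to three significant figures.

By discrete convolution, Q_j = Σ (P_i / 10 mm) · U_{j−i}.
At t = 30 h (j=5): Q = (31.3/10)·8.8 + (10/10)·12.2 + (14/10)·16.9 = 63.4 m³/s.

Q ≈ 63.4 m³/s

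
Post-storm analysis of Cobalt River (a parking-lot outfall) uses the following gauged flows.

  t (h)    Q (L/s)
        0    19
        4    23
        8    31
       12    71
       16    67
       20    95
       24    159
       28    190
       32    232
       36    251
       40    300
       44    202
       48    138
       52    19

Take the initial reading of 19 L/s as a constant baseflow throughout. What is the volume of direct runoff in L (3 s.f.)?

Direct-runoff ordinates (Q − Q_b): 0.0, 4.0, 12.0, 52.0, 48.0, 76.0, 140.0, 171.0, 213.0, 232.0, 281.0, 183.0, 119.0, 0.0 L/s.
ΣQ_DR = 1531 L/s.
With Δt = 4 h = 14400 s, V = ΣQ_DR · Δt = 1531 × 14400 = 2.20 × 10^7 L.

V ≈ 2.20 × 10^7 L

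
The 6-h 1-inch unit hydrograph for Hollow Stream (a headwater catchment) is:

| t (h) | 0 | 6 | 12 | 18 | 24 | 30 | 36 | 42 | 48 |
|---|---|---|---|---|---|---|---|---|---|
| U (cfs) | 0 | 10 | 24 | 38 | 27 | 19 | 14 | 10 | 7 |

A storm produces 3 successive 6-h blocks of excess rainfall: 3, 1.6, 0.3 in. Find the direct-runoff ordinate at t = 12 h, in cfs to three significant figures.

Q ≈ 88.0 cfs

By discrete convolution, Q_j = Σ (P_i / 1 in) · U_{j−i}.
At t = 12 h (j=2): Q = (3/1)·24 + (1.6/1)·10 + (0.3/1)·0 = 88.0 cfs.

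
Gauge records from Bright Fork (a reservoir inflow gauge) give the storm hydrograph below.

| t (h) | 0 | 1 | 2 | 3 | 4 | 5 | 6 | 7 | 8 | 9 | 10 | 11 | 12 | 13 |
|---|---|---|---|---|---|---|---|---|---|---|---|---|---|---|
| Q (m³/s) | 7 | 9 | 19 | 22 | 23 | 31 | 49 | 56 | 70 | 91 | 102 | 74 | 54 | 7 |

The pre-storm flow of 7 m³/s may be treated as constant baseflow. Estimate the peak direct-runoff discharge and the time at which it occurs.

Q_p = 95.0 m³/s at t = 10 h

Subtracting baseflow gives direct-runoff ordinates: 0.0, 2.0, 12.0, 15.0, 16.0, 24.0, 42.0, 49.0, 63.0, 84.0, 95.0, 67.0, 47.0, 0.0 m³/s.
The maximum is 95.0 m³/s, occurring at the reading for t = 10 h.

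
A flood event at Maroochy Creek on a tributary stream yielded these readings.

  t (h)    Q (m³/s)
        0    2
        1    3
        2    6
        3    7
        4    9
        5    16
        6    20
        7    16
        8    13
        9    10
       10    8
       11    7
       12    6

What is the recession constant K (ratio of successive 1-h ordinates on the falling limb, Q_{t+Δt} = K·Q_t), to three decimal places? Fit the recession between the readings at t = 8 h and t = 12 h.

K ≈ 0.824

Using the recession-limb readings at t = 8 h and t = 12 h: Q falls from 13 to 6 m³/s over 4 intervals.
K = (Q₂/Q₁)^(1/4) = (6/13)^(1/4) = 0.824.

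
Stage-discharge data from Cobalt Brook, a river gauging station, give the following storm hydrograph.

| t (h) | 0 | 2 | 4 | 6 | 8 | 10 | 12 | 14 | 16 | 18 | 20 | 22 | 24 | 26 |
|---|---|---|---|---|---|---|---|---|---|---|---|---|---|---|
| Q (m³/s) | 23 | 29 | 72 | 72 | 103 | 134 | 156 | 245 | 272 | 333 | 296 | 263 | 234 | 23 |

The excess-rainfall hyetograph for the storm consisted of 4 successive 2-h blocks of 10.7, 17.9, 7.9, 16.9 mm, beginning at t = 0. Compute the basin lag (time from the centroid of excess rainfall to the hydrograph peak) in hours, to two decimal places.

t_L ≈ 13.84 h

Centroid of excess rainfall: t_c = Σ P_i·t̄_i / ΣP_i = 4.1610 h (block centres at 1, 3, 5, 7 h).
Hydrograph peak occurs at t = 18 h, so basin lag t_L = 18 − 4.1610 = 13.84 h.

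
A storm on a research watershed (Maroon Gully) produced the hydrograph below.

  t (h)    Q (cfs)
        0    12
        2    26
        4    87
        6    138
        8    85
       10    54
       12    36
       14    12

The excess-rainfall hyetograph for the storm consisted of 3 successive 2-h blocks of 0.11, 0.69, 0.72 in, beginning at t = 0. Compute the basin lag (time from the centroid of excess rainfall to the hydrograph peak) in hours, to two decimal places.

Centroid of excess rainfall: t_c = Σ P_i·t̄_i / ΣP_i = 3.8026 h (block centres at 1, 3, 5 h).
Hydrograph peak occurs at t = 6 h, so basin lag t_L = 6 − 3.8026 = 2.20 h.

t_L ≈ 2.20 h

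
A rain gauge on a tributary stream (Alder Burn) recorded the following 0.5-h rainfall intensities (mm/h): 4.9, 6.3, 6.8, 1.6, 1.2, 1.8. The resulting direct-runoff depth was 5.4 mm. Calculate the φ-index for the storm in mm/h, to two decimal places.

φ ≈ 2.40 mm/h

Only the 3 blocks with intensity above φ contribute runoff: 4.9, 6.3, 6.8 mm/h.
Σ(I−φ)·Δt = d  ⇒  (4.9+6.3+6.8 − 3φ)·0.5 = 5.4
φ = (18.00 − 5.4/0.5) / 3 = 2.40 mm/h.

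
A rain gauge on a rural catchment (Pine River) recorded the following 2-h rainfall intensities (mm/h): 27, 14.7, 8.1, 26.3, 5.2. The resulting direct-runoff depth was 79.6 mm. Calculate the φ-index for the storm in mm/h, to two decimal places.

φ ≈ 9.40 mm/h

Only the 3 blocks with intensity above φ contribute runoff: 27, 14.7, 26.3 mm/h.
Σ(I−φ)·Δt = d  ⇒  (27+14.7+26.3 − 3φ)·2 = 79.6
φ = (68.00 − 79.6/2) / 3 = 9.40 mm/h.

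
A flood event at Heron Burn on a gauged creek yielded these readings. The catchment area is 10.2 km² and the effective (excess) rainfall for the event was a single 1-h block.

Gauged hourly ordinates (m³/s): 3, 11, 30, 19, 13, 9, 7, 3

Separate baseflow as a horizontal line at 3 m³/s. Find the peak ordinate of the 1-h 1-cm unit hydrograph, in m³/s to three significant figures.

Direct runoff: 0.0, 8.0, 27.0, 16.0, 10.0, 6.0, 4.0, 0.0 m³/s; ΣQ_DR = 71.00 m³/s, peak = 27.0 m³/s.
Runoff depth d = ΣQ_DR·Δt / A = 71.00 × 3600 / (10.2 km²) = 25.06 mm.
The 1-cm UH is the DRH scaled by (10 mm)/d, so U_p = 27.0 × 10/25.06 = 10.8 m³/s.

U_p ≈ 10.8 m³/s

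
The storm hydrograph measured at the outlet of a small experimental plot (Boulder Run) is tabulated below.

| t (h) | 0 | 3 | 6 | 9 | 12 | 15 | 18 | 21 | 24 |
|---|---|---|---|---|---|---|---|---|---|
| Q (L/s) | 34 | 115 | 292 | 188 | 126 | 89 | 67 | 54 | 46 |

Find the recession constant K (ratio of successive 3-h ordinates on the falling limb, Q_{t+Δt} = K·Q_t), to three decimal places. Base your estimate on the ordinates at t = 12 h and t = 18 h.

K ≈ 0.729

Using the recession-limb readings at t = 12 h and t = 18 h: Q falls from 126 to 67 L/s over 2 intervals.
K = (Q₂/Q₁)^(1/2) = (67/126)^(1/2) = 0.729.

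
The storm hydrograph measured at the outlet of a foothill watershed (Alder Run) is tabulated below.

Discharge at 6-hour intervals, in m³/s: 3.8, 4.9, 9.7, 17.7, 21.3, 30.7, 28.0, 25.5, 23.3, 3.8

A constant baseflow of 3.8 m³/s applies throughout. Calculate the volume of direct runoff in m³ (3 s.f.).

V ≈ 2.82 × 10^6 m³

Direct-runoff ordinates (Q − Q_b): 0.0, 1.1, 5.9, 13.9, 17.5, 26.9, 24.2, 21.7, 19.5, 0.0 m³/s.
ΣQ_DR = 130.7 m³/s.
With Δt = 6 h = 21600 s, V = ΣQ_DR · Δt = 130.7 × 21600 = 2.82 × 10^6 m³.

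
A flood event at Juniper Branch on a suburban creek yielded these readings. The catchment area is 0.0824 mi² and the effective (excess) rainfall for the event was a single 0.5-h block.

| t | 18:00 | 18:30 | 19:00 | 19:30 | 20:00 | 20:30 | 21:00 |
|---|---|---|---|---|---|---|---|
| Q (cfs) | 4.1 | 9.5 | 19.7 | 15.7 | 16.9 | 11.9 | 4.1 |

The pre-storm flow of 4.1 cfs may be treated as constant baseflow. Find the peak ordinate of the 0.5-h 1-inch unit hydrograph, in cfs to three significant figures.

Direct runoff: 0.0, 5.4, 15.6, 11.6, 12.8, 7.8, 0.0 cfs; ΣQ_DR = 53.20 cfs, peak = 15.6 cfs.
Runoff depth d = ΣQ_DR·Δt / A = 53.20 × 1800 / (0.0824 mi²) = 0.5002 in.
The 1-inch UH is the DRH scaled by (1 in)/d, so U_p = 15.6 × 1/0.5002 = 31.2 cfs.

U_p ≈ 31.2 cfs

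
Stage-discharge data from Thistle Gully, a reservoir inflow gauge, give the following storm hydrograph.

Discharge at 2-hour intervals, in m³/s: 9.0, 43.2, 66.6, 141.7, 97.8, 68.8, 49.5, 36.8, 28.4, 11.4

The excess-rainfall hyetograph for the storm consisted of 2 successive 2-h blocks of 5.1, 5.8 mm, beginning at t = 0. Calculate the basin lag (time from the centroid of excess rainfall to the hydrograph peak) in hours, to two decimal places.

Centroid of excess rainfall: t_c = Σ P_i·t̄_i / ΣP_i = 2.0642 h (block centres at 1, 3 h).
Hydrograph peak occurs at t = 6 h, so basin lag t_L = 6 − 2.0642 = 3.94 h.

t_L ≈ 3.94 h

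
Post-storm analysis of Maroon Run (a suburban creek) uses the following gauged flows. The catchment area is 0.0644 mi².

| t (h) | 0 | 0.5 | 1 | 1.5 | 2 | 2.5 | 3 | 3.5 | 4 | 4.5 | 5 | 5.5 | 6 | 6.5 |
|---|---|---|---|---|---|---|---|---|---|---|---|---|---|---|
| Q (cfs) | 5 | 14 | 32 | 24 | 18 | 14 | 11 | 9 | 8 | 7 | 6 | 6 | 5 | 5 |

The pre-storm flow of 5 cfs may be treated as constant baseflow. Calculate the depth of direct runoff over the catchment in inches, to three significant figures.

d ≈ 1.13 in

Direct runoff: 0.0, 9.0, 27.0, 19.0, 13.0, 9.0, 6.0, 4.0, 3.0, 2.0, 1.0, 1.0, 0.0, 0.0 cfs; ΣQ_DR = 94.00 cfs.
V = ΣQ_DR · Δt = 94.00 × 1800 s = 1.692 × 10^5 ft³.
Over A = 0.0644 mi², depth = V / A = 1.13 in.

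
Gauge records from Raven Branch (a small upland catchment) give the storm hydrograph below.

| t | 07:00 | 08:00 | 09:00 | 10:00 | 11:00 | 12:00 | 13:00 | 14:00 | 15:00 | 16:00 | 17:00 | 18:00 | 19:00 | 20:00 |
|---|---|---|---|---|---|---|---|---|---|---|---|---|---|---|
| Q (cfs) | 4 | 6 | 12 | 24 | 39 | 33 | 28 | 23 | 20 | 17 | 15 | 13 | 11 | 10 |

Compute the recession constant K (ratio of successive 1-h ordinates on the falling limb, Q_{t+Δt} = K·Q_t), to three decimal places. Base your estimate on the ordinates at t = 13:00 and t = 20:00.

Using the recession-limb readings at t = 13:00 and t = 20:00: Q falls from 28 to 10 cfs over 7 intervals.
K = (Q₂/Q₁)^(1/7) = (10/28)^(1/7) = 0.863.

K ≈ 0.863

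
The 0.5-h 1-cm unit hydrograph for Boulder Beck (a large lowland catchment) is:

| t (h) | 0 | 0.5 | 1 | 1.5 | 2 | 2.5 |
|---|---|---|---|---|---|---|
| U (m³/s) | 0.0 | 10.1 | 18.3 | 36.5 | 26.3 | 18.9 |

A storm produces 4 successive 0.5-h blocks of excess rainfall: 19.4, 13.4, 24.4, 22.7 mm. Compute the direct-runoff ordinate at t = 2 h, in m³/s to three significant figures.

By discrete convolution, Q_j = Σ (P_i / 10 mm) · U_{j−i}.
At t = 2 h (j=4): Q = (19.4/10)·26.3 + (13.4/10)·36.5 + (24.4/10)·18.3 + (22.7/10)·10.1 = 168 m³/s.

Q ≈ 168 m³/s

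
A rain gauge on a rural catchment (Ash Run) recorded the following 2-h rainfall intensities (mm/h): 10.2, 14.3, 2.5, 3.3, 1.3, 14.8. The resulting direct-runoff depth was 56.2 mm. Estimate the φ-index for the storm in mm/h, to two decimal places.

φ ≈ 3.73 mm/h

Only the 3 blocks with intensity above φ contribute runoff: 10.2, 14.3, 14.8 mm/h.
Σ(I−φ)·Δt = d  ⇒  (10.2+14.3+14.8 − 3φ)·2 = 56.2
φ = (39.30 − 56.2/2) / 3 = 3.73 mm/h.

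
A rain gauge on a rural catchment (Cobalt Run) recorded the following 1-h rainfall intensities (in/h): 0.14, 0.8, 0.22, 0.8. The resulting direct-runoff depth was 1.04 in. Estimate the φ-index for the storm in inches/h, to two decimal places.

φ ≈ 0.28 in/h

Only the 2 blocks with intensity above φ contribute runoff: 0.8, 0.8 in/h.
Σ(I−φ)·Δt = d  ⇒  (0.8+0.8 − 2φ)·1 = 1.04
φ = (1.600 − 1.04/1) / 2 = 0.28 in/h.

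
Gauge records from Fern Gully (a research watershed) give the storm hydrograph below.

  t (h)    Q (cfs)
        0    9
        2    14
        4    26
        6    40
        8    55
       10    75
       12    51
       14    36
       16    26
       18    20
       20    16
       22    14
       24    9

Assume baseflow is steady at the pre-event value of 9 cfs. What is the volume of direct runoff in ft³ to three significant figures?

Direct-runoff ordinates (Q − Q_b): 0.0, 5.0, 17.0, 31.0, 46.0, 66.0, 42.0, 27.0, 17.0, 11.0, 7.0, 5.0, 0.0 cfs.
ΣQ_DR = 274.0 cfs.
With Δt = 2 h = 7200 s, V = ΣQ_DR · Δt = 274.0 × 7200 = 1.97 × 10^6 ft³.

V ≈ 1.97 × 10^6 ft³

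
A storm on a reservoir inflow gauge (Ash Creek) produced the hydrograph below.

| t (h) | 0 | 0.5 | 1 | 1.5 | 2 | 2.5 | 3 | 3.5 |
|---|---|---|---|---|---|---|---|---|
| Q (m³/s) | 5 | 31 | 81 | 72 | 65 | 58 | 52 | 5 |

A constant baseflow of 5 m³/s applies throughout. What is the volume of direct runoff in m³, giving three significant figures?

V ≈ 5.92 × 10^5 m³

Direct-runoff ordinates (Q − Q_b): 0.0, 26.0, 76.0, 67.0, 60.0, 53.0, 47.0, 0.0 m³/s.
ΣQ_DR = 329.0 m³/s.
With Δt = 0.5 h = 1800 s, V = ΣQ_DR · Δt = 329.0 × 1800 = 5.92 × 10^5 m³.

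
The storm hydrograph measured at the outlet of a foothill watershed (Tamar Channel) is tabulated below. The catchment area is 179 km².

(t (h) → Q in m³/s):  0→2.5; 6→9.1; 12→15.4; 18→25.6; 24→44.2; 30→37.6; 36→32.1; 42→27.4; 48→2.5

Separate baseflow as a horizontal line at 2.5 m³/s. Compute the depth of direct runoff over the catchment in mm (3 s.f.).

Direct runoff: 0.0, 6.6, 12.9, 23.1, 41.7, 35.1, 29.6, 24.9, 0.0 m³/s; ΣQ_DR = 173.9 m³/s.
V = ΣQ_DR · Δt = 173.9 × 21600 s = 3.756 × 10^6 m³.
Over A = 179 km², depth = V / A = 21.0 mm.

d ≈ 21.0 mm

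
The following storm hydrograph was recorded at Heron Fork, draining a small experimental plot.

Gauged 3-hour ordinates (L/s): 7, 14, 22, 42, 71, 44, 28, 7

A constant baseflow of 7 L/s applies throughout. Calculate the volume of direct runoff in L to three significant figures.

V ≈ 1.93 × 10^6 L

Direct-runoff ordinates (Q − Q_b): 0.0, 7.0, 15.0, 35.0, 64.0, 37.0, 21.0, 0.0 L/s.
ΣQ_DR = 179.0 L/s.
With Δt = 3 h = 10800 s, V = ΣQ_DR · Δt = 179.0 × 10800 = 1.93 × 10^6 L.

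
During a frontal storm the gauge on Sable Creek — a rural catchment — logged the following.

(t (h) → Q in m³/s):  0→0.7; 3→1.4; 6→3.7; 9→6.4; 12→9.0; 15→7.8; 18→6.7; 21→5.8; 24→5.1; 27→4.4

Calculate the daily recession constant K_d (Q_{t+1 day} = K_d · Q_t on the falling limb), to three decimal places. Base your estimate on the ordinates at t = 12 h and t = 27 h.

K_d ≈ 0.318

Between t = 12 h and t = 27 h the flow falls from 9.0 to 4.4 m³/s over 5×3 h = 15 h.
Per-interval ratio K = (4.4/9.0)^(1/5) = 0.8666; K_d = K^(24/3) = 0.318.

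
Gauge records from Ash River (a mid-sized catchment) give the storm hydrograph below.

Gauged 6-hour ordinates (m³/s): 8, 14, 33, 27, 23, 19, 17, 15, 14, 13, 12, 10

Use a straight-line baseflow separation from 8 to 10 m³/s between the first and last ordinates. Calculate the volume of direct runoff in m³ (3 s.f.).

V ≈ 2.10 × 10^6 m³

Direct-runoff ordinates (Q − Q_b): 0.00, 5.82, 24.64, 18.45, 14.27, 10.09, 7.91, 5.73, 4.55, 3.36, 2.18, 0.00 m³/s.
ΣQ_DR = 97.00 m³/s.
With Δt = 6 h = 21600 s, V = ΣQ_DR · Δt = 97.00 × 21600 = 2.10 × 10^6 m³.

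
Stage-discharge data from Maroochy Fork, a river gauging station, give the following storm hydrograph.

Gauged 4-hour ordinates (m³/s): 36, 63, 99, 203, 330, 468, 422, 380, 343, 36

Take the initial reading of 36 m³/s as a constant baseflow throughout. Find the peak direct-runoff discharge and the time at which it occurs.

Subtracting baseflow gives direct-runoff ordinates: 0.0, 27.0, 63.0, 167.0, 294.0, 432.0, 386.0, 344.0, 307.0, 0.0 m³/s.
The maximum is 432.0 m³/s, occurring at the reading for t = 20 h.

Q_p = 432.0 m³/s at t = 20 h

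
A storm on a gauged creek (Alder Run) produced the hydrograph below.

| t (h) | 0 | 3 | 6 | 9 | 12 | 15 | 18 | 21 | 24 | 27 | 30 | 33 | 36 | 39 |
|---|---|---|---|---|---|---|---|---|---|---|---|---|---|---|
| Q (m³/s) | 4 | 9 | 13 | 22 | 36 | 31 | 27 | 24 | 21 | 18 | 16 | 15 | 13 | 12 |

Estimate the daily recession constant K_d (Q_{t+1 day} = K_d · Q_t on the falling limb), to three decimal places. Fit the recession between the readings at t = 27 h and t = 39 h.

K_d ≈ 0.444

Between t = 27 h and t = 39 h the flow falls from 18 to 12 m³/s over 4×3 h = 12 h.
Per-interval ratio K = (12/18)^(1/4) = 0.9036; K_d = K^(24/3) = 0.444.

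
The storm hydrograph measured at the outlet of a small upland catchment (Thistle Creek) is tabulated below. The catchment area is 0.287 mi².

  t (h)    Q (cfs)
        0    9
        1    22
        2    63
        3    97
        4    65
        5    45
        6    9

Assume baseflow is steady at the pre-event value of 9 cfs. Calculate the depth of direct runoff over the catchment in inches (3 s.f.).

d ≈ 1.33 in

Direct runoff: 0.0, 13.0, 54.0, 88.0, 56.0, 36.0, 0.0 cfs; ΣQ_DR = 247.0 cfs.
V = ΣQ_DR · Δt = 247.0 × 3600 s = 8.892 × 10^5 ft³.
Over A = 0.287 mi², depth = V / A = 1.33 in.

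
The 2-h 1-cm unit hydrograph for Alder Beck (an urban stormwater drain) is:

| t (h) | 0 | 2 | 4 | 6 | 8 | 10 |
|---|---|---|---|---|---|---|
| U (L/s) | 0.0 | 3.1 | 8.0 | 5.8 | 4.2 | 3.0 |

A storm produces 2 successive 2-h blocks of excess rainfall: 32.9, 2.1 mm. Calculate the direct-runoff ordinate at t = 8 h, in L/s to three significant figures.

Q ≈ 15.0 L/s

By discrete convolution, Q_j = Σ (P_i / 10 mm) · U_{j−i}.
At t = 8 h (j=4): Q = (32.9/10)·4.2 + (2.1/10)·5.8 = 15.0 L/s.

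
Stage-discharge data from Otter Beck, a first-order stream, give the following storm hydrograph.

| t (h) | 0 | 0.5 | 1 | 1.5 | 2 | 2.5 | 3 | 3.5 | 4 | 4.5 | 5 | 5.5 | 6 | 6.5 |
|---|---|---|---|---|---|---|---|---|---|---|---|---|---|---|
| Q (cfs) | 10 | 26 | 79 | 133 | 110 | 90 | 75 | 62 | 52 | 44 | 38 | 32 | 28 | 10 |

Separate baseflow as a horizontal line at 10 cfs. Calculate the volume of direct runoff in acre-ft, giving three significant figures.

Direct-runoff ordinates (Q − Q_b): 0.0, 16.0, 69.0, 123.0, 100.0, 80.0, 65.0, 52.0, 42.0, 34.0, 28.0, 22.0, 18.0, 0.0 cfs.
ΣQ_DR = 649.0 cfs.
With Δt = 0.5 h = 1800 s, V = ΣQ_DR · Δt = 649.0 × 1800 = 1.17 × 10^6 ft³ = 26.8 acre-ft.

V ≈ 26.8 acre-ft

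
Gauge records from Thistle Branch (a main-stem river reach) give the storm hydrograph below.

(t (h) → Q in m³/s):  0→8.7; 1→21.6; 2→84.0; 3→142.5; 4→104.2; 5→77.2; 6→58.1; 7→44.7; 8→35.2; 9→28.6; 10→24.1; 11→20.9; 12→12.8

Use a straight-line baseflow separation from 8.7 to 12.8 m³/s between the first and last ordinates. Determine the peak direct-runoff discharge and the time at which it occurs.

Q_p = 132.78 m³/s at t = 3 h

Subtracting baseflow gives direct-runoff ordinates: 0.00, 12.56, 74.62, 132.78, 94.13, 66.79, 47.35, 33.61, 23.77, 16.82, 11.98, 8.44, 0.00 m³/s.
The maximum is 132.78 m³/s, occurring at the reading for t = 3 h.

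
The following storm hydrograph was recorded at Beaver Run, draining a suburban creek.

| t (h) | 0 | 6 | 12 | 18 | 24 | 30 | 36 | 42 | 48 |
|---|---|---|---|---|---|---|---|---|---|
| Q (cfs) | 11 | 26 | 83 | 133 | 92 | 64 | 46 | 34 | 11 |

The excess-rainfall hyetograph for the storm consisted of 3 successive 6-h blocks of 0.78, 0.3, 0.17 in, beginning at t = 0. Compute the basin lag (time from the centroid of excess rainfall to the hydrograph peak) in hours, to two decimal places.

t_L ≈ 11.93 h

Centroid of excess rainfall: t_c = Σ P_i·t̄_i / ΣP_i = 6.0720 h (block centres at 3, 9, 15 h).
Hydrograph peak occurs at t = 18 h, so basin lag t_L = 18 − 6.0720 = 11.93 h.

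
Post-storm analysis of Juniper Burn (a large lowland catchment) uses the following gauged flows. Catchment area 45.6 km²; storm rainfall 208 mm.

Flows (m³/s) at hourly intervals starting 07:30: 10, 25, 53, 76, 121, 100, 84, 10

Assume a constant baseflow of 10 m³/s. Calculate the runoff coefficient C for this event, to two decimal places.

C ≈ 0.15

ΣQ_DR = 399.0 m³/s; V = ΣQ_DR·Δt = 1.436 × 10^6 m³.
Runoff depth d = V / A = 31.50 mm.
C = d / P = 31.50 / 208 = 0.15.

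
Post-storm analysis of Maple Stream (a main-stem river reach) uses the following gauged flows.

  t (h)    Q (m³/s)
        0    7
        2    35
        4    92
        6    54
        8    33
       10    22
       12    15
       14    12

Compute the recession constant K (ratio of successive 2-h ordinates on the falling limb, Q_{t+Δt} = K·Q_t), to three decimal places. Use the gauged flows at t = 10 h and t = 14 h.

K ≈ 0.739

Using the recession-limb readings at t = 10 h and t = 14 h: Q falls from 22 to 12 m³/s over 2 intervals.
K = (Q₂/Q₁)^(1/2) = (12/22)^(1/2) = 0.739.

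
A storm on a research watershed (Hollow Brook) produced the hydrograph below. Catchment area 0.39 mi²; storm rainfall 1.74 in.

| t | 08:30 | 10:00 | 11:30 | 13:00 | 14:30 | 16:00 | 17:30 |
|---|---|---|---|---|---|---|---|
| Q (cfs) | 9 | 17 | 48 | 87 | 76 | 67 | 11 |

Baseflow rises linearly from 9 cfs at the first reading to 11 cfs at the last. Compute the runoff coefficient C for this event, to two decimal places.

C ≈ 0.84

ΣQ_DR = 245.0 cfs; V = ΣQ_DR·Δt = 1.323 × 10^6 ft³.
Runoff depth d = V / A = 1.460 in.
C = d / P = 1.460 / 1.74 = 0.84.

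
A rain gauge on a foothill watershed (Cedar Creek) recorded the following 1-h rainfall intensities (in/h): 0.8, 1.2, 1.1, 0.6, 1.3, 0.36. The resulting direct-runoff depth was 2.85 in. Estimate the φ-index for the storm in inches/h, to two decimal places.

Only the 5 blocks with intensity above φ contribute runoff: 0.8, 1.2, 1.1, 0.6, 1.3 in/h.
Σ(I−φ)·Δt = d  ⇒  (0.8+1.2+1.1+0.6+1.3 − 5φ)·1 = 2.85
φ = (5.000 − 2.85/1) / 5 = 0.43 in/h.

φ ≈ 0.43 in/h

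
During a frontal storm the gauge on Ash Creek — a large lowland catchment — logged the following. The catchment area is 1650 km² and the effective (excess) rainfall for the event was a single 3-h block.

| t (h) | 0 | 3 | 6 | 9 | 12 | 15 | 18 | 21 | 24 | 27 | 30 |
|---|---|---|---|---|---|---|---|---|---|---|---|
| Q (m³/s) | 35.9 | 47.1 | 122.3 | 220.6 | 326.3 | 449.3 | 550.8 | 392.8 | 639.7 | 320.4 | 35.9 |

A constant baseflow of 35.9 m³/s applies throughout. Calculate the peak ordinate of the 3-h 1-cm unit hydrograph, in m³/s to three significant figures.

Direct runoff: 0.0, 11.2, 86.4, 184.7, 290.4, 413.4, 514.9, 356.9, 603.8, 284.5, 0.0 m³/s; ΣQ_DR = 2746 m³/s, peak = 603.8 m³/s.
Runoff depth d = ΣQ_DR·Δt / A = 2746 × 10800 / (1650 km²) = 17.98 mm.
The 1-cm UH is the DRH scaled by (10 mm)/d, so U_p = 603.8 × 10/17.98 = 336 m³/s.

U_p ≈ 336 m³/s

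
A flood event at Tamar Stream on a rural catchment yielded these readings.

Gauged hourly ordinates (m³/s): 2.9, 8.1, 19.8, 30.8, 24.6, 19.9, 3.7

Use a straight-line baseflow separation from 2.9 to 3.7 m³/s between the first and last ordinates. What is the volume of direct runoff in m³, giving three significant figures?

Direct-runoff ordinates (Q − Q_b): 0.00, 5.07, 16.63, 27.50, 21.17, 16.33, 0.00 m³/s.
ΣQ_DR = 86.70 m³/s.
With Δt = 1 h = 3600 s, V = ΣQ_DR · Δt = 86.70 × 3600 = 3.12 × 10^5 m³.

V ≈ 3.12 × 10^5 m³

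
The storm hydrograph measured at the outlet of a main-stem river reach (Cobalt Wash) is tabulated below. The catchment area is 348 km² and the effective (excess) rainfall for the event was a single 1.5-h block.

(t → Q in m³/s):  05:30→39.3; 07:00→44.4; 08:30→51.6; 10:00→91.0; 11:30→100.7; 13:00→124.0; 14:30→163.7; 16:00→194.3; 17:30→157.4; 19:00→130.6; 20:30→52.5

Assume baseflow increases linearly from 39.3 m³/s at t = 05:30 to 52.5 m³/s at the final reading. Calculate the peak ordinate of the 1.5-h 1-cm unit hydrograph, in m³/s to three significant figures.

U_p ≈ 146 m³/s

Direct runoff: 0.00, 3.78, 9.66, 47.74, 56.12, 78.10, 116.48, 145.76, 107.54, 79.42, 0.00 m³/s; ΣQ_DR = 644.6 m³/s, peak = 145.76 m³/s.
Runoff depth d = ΣQ_DR·Δt / A = 644.6 × 5400 / (348 km²) = 10.00 mm.
The 1-cm UH is the DRH scaled by (10 mm)/d, so U_p = 145.76 × 10/10.00 = 146 m³/s.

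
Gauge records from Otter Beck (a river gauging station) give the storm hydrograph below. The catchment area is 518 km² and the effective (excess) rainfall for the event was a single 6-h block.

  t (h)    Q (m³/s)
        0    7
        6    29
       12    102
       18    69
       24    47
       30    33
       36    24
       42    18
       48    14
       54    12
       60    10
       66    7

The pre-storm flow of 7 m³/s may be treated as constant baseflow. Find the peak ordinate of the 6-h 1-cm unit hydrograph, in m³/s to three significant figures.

U_p ≈ 79.1 m³/s

Direct runoff: 0.0, 22.0, 95.0, 62.0, 40.0, 26.0, 17.0, 11.0, 7.0, 5.0, 3.0, 0.0 m³/s; ΣQ_DR = 288.0 m³/s, peak = 95.0 m³/s.
Runoff depth d = ΣQ_DR·Δt / A = 288.0 × 21600 / (518 km²) = 12.01 mm.
The 1-cm UH is the DRH scaled by (10 mm)/d, so U_p = 95.0 × 10/12.01 = 79.1 m³/s.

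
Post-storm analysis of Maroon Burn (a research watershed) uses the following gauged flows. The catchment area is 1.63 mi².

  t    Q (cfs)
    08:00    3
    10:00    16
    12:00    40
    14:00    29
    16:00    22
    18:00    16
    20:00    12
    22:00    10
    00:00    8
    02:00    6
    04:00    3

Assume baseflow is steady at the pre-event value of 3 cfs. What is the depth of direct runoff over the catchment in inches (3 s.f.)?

Direct runoff: 0.0, 13.0, 37.0, 26.0, 19.0, 13.0, 9.0, 7.0, 5.0, 3.0, 0.0 cfs; ΣQ_DR = 132.0 cfs.
V = ΣQ_DR · Δt = 132.0 × 7200 s = 9.504 × 10^5 ft³.
Over A = 1.63 mi², depth = V / A = 0.251 in.

d ≈ 0.251 in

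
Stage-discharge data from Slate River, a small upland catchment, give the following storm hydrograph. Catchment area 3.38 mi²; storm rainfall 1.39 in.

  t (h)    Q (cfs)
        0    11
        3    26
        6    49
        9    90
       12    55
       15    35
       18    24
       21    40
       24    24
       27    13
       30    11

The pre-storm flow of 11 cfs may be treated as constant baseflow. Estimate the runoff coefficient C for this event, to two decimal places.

ΣQ_DR = 257.0 cfs; V = ΣQ_DR·Δt = 2.776 × 10^6 ft³.
Runoff depth d = V / A = 0.3535 in.
C = d / P = 0.3535 / 1.39 = 0.25.

C ≈ 0.25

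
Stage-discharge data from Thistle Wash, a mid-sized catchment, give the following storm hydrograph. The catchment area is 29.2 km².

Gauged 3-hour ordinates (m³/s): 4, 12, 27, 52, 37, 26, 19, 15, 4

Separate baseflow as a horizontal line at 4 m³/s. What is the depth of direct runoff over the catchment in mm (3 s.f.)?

Direct runoff: 0.0, 8.0, 23.0, 48.0, 33.0, 22.0, 15.0, 11.0, 0.0 m³/s; ΣQ_DR = 160.0 m³/s.
V = ΣQ_DR · Δt = 160.0 × 10800 s = 1.728 × 10^6 m³.
Over A = 29.2 km², depth = V / A = 59.2 mm.

d ≈ 59.2 mm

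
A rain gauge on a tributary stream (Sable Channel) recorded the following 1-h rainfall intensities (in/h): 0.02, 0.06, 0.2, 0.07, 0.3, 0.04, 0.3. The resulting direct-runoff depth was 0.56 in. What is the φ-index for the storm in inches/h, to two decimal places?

φ ≈ 0.08 in/h

Only the 3 blocks with intensity above φ contribute runoff: 0.2, 0.3, 0.3 in/h.
Σ(I−φ)·Δt = d  ⇒  (0.2+0.3+0.3 − 3φ)·1 = 0.56
φ = (0.8000 − 0.56/1) / 3 = 0.08 in/h.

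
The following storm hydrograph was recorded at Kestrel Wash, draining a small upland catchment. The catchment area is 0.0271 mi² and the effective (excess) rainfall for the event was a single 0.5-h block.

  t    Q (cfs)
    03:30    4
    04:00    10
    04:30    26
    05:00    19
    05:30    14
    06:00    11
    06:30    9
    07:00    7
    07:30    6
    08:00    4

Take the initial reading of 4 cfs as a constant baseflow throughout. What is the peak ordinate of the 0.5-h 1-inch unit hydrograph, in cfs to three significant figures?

U_p ≈ 11.0 cfs

Direct runoff: 0.0, 6.0, 22.0, 15.0, 10.0, 7.0, 5.0, 3.0, 2.0, 0.0 cfs; ΣQ_DR = 70.00 cfs, peak = 22.0 cfs.
Runoff depth d = ΣQ_DR·Δt / A = 70.00 × 1800 / (0.0271 mi²) = 2.001 in.
The 1-inch UH is the DRH scaled by (1 in)/d, so U_p = 22.0 × 1/2.001 = 11.0 cfs.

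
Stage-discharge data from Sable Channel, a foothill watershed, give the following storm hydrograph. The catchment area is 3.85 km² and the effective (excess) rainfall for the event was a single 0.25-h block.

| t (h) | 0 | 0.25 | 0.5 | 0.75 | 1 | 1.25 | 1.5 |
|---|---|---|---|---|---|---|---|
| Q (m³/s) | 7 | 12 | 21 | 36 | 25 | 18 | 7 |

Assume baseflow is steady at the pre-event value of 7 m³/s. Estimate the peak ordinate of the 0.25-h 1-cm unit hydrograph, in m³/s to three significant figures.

U_p ≈ 16.1 m³/s

Direct runoff: 0.0, 5.0, 14.0, 29.0, 18.0, 11.0, 0.0 m³/s; ΣQ_DR = 77.00 m³/s, peak = 29.0 m³/s.
Runoff depth d = ΣQ_DR·Δt / A = 77.00 × 900 / (3.85 km²) = 18.00 mm.
The 1-cm UH is the DRH scaled by (10 mm)/d, so U_p = 29.0 × 10/18.00 = 16.1 m³/s.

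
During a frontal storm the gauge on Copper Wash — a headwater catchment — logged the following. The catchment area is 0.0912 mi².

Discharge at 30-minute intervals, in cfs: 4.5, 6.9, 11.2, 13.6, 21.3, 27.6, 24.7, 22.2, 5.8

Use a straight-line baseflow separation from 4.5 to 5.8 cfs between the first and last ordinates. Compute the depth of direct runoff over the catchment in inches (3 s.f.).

Direct runoff: 0.00, 2.24, 6.38, 8.61, 16.15, 22.29, 19.23, 16.56, 0.00 cfs; ΣQ_DR = 91.45 cfs.
V = ΣQ_DR · Δt = 91.45 × 1800 s = 1.646 × 10^5 ft³.
Over A = 0.0912 mi², depth = V / A = 0.777 in.

d ≈ 0.777 in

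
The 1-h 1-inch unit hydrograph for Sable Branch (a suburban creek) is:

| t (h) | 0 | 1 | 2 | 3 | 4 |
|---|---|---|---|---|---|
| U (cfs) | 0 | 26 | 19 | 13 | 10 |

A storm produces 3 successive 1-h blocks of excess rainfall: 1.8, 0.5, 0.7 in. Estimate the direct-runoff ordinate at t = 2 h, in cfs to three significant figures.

By discrete convolution, Q_j = Σ (P_i / 1 in) · U_{j−i}.
At t = 2 h (j=2): Q = (1.8/1)·19 + (0.5/1)·26 + (0.7/1)·0 = 47.2 cfs.

Q ≈ 47.2 cfs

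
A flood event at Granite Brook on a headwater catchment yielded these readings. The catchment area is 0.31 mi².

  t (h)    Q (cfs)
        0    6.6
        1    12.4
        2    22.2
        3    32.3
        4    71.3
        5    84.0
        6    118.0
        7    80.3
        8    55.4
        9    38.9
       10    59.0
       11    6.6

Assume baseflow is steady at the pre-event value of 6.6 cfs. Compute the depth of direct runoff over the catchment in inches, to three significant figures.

Direct runoff: 0.0, 5.8, 15.6, 25.7, 64.7, 77.4, 111.4, 73.7, 48.8, 32.3, 52.4, 0.0 cfs; ΣQ_DR = 507.8 cfs.
V = ΣQ_DR · Δt = 507.8 × 3600 s = 1.828 × 10^6 ft³.
Over A = 0.31 mi², depth = V / A = 2.54 in.

d ≈ 2.54 in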